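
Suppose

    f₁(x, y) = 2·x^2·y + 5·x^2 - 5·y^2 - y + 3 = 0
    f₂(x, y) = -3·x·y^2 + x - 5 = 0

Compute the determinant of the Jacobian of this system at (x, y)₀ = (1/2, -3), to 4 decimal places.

J = [[4·x·y + 10·x, 2·x^2 - 10·y - 1], [-3·y^2 + 1, -6·x·y]].
At the point, J = [[-1.0000, 29.5000], [-26.0000, 9.0000]].
det J = 758.0000.

758.0000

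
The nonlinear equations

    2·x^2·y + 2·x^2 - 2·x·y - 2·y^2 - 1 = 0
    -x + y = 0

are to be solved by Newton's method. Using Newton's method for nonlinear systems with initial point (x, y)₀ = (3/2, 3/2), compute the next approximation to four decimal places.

(1.3333, 1.3333)

At (3/2, 3/2): F = (1.2500, 0.0000).
Jacobian J = [[4·x·y + 4·x - 2·y, 2·x^2 - 2·x - 4·y], [-1, 1]].
At the point, J = [[12.0000, -4.5000], [-1.0000, 1.0000]] (det J = 7.5000).
Solving J·Δ = −F gives Δ = (-0.1667, -0.1667).
Then the next iterate is (x, y)₁ = (1.3333, 1.3333).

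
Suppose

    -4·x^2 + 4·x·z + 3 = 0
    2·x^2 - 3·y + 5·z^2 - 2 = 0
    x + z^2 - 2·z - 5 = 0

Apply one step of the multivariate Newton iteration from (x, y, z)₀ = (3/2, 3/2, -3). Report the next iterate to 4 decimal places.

At (3/2, 3/2, -3): F = (-24.0000, 43.0000, 11.5000).
Jacobian J = [[-8·x + 4·z, 0, 4·x], [4·x, -3, 10·z], [1, 0, 2·z - 2]].
At the point, J = [[-24.0000, 0.0000, 6.0000], [6.0000, -3.0000, -30.0000], [1.0000, 0.0000, -8.0000]] (det J = -558.0000).
Solving J·Δ = −F gives Δ = (-0.6613, -0.5376, 1.3548).
Then the next iterate is (x, y, z)₁ = (0.8387, 0.9624, -1.6452).

(0.8387, 0.9624, -1.6452)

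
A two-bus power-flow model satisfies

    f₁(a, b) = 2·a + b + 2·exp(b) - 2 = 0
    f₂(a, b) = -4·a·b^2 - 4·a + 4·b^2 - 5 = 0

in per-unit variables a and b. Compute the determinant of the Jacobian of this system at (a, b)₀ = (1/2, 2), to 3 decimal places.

331.562

J = [[2, 2·exp(b) + 1], [-4·b^2 - 4, -8·a·b + 8·b]].
At the point, J = [[2.000, 15.77811], [-20.000, 8.000]].
det J = 331.562.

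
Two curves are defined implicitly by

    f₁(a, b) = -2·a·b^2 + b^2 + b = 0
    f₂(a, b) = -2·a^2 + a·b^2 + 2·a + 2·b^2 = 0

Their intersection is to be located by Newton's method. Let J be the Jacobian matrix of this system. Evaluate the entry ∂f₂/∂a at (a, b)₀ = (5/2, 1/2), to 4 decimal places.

∂f₂/∂a = -4·a + b^2 + 2.
At (5/2, 1/2) this is -7.7500.

-7.7500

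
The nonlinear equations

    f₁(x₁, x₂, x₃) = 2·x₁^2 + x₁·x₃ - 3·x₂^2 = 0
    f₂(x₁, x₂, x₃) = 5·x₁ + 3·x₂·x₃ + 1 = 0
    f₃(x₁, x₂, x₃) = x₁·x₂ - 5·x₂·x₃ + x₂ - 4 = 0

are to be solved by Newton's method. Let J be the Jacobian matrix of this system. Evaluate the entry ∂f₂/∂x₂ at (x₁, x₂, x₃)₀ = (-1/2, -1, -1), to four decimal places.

-3.0000

∂f₂/∂x₂ = 3·x₃.
At (-1/2, -1, -1) this is -3.0000.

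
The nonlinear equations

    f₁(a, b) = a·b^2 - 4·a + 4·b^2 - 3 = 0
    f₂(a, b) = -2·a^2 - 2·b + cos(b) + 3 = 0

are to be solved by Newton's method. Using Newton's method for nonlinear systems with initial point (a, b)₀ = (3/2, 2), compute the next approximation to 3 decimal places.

(0.800, 1.409)

At (3/2, 2): F = (13.000, -5.91615).
Jacobian J = [[b^2 - 4, 2·a·b + 8·b], [-4·a, -sin(b) - 2]].
At the point, J = [[0.000, 22.000], [-6.000, -2.90930]] (det J = 132.000).
Solving J·Δ = −F gives Δ = (-0.700, -0.591).
Then the next iterate is (a, b)₁ = (0.800, 1.409).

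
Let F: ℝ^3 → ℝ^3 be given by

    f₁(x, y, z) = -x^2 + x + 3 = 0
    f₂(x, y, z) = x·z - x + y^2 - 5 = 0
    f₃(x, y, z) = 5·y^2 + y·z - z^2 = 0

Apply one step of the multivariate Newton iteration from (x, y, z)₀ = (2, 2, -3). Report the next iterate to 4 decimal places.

(2.3333, -44.3333, 94.8333)

At (2, 2, -3): F = (1.0000, -9.0000, 5.0000).
Jacobian J = [[-2·x + 1, 0, 0], [z - 1, 2·y, x], [0, 10·y + z, y - 2·z]].
At the point, J = [[-3.0000, 0.0000, 0.0000], [-4.0000, 4.0000, 2.0000], [0.0000, 17.0000, 8.0000]] (det J = 6.0000).
Solving J·Δ = −F gives Δ = (0.3333, -46.3333, 97.8333).
Then the next iterate is (x, y, z)₁ = (2.3333, -44.3333, 94.8333).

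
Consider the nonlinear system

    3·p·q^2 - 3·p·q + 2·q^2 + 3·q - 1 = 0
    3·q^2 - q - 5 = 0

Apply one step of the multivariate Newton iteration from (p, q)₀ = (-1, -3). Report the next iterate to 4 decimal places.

(-0.6608, -1.6842)

At (-1, -3): F = (-28.0000, 25.0000).
Jacobian J = [[3·q^2 - 3·q, 6·p·q - 3·p + 4·q + 3], [0, 6·q - 1]].
At the point, J = [[36.0000, 12.0000], [0.0000, -19.0000]] (det J = -684.0000).
Solving J·Δ = −F gives Δ = (0.3392, 1.3158).
Then the next iterate is (p, q)₁ = (-0.6608, -1.6842).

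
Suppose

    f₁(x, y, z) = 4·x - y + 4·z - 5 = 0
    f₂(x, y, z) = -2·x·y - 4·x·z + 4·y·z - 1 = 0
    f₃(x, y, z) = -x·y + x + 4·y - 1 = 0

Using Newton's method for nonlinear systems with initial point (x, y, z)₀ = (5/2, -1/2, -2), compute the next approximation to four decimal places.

At (5/2, -1/2, -2): F = (-2.5000, 25.5000, 0.7500).
Jacobian J = [[4, -1, 4], [-2·y - 4·z, -2·x + 4·z, -4·x + 4·y], [-y + 1, -x + 4, 0]].
At the point, J = [[4.0000, -1.0000, 4.0000], [9.0000, -13.0000, -12.0000], [1.5000, 1.5000, 0.0000]] (det J = 222.0000).
Solving J·Δ = −F gives Δ = (-0.7027, 0.2027, 1.3784).
Then the next iterate is (x, y, z)₁ = (1.7973, -0.2973, -0.6216).

(1.7973, -0.2973, -0.6216)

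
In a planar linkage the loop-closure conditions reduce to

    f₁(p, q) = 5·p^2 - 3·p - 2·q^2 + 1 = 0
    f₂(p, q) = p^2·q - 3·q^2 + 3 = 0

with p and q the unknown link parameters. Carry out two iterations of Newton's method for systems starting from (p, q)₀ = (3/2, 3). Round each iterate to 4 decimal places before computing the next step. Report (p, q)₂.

(0.9692, 1.2313)

At (3/2, 3): F = (-10.2500, -17.2500).
Jacobian J = [[10·p - 3, -4·q], [2·p·q, p^2 - 6·q]].
At the point, J = [[12.0000, -12.0000], [9.0000, -15.7500]] (det J = -81.0000).
Solving J·Δ = −F gives Δ = (-0.5625, -1.4167).
Then the next iterate is (p, q)₁ = (0.9375, 1.5833).
Round to (0.9375, 1.5833) and repeat: F = (-2.431647, -3.128944), J = [[6.3750, -6.3332], [2.968687, -8.620894]].
Δ = (0.0317, -0.3520), so (p, q)₂ = (0.9692, 1.2313).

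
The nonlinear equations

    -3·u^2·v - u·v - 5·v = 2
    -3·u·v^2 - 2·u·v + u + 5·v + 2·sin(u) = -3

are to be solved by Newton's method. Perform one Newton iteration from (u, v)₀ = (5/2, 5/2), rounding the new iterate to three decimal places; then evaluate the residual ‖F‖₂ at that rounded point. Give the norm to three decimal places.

At (5/2, 5/2): F = (-67.625, -40.17806).
Jacobian J = [[-6·u·v - v, -3·u^2 - u - 5], [-3·v^2 - 2·v + 2·cos(u) + 1, -6·u·v - 2·u + 5]].
At the point, J = [[-40.000, -26.250], [-24.35229, -37.500]] (det J = 860.75246).
Solving J·Δ = −F gives Δ = (-1.721, 0.046).
Then the next iterate is (u, v)₁ = (0.779, 2.546).
Re-evaluating at (0.779, 2.546): F = (-21.34839, -1.20124), so ‖F‖₂ = 21.382.

21.382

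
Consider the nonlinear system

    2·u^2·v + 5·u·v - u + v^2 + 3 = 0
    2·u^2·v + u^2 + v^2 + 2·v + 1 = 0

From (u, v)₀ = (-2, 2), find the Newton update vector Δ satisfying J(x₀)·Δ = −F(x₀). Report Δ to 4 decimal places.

At (-2, 2): F = (5.0000, 29.0000).
Jacobian J = [[4·u·v + 5·v - 1, 2·u^2 + 5·u + 2·v], [4·u·v + 2·u, 2·u^2 + 2·v + 2]].
At the point, J = [[-7.0000, 2.0000], [-20.0000, 14.0000]] (det J = -58.0000).
Solving J·Δ = −F gives Δ = (0.2069, -1.7759).

(0.2069, -1.7759)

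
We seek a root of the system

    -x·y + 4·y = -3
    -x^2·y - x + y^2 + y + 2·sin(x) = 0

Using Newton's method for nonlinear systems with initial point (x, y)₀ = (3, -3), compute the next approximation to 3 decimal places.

(2.469, -1.407)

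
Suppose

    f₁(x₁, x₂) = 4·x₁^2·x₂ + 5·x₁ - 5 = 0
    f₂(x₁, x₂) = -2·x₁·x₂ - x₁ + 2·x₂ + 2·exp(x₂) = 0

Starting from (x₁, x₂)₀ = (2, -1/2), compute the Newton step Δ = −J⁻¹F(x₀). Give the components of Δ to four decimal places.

(0.4440, 0.2707)

At (2, -1/2): F = (-3.0000, 0.213061).
Jacobian J = [[8·x₁·x₂ + 5, 4·x₁^2], [-2·x₂ - 1, -2·x₁ + 2·exp(x₂) + 2]].
At the point, J = [[-3.0000, 16.0000], [0.0000, -0.786939]] (det J = 2.360816).
Solving J·Δ = −F gives Δ = (0.4440, 0.2707).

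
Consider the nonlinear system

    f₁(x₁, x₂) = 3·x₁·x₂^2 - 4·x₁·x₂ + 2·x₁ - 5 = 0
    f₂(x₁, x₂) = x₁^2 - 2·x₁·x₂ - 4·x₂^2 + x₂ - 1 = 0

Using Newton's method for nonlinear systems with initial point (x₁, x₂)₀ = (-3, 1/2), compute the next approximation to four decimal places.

At (-3, 1/2): F = (-7.2500, 10.5000).
Jacobian J = [[3·x₂^2 - 4·x₂ + 2, 6·x₁·x₂ - 4·x₁], [2·x₁ - 2·x₂, -2·x₁ - 8·x₂ + 1]].
At the point, J = [[0.7500, 3.0000], [-7.0000, 3.0000]] (det J = 23.2500).
Solving J·Δ = −F gives Δ = (2.2903, 1.8441).
Then the next iterate is (x₁, x₂)₁ = (-0.7097, 2.3441).

(-0.7097, 2.3441)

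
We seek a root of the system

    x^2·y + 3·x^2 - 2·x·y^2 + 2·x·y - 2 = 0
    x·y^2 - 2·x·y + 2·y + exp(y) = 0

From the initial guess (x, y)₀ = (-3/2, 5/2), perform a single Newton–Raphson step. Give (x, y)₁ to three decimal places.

(-1.535, 0.924)

At (-3/2, 5/2): F = (21.625, 15.30749).
Jacobian J = [[2·x·y + 6·x - 2·y^2 + 2·y, x^2 - 4·x·y + 2·x], [y^2 - 2·y, 2·x·y - 2·x + exp(y) + 2]].
At the point, J = [[-24.000, 14.250], [1.250, 9.68249]] (det J = -250.19236).
Solving J·Δ = −F gives Δ = (-0.035, -1.576).
Then the next iterate is (x, y)₁ = (-1.535, 0.924).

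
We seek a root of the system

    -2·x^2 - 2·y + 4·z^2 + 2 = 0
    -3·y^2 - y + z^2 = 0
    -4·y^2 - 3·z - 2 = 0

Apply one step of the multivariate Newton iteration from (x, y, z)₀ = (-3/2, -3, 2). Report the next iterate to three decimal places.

(0.647, -1.395, 0.177)

At (-3/2, -3, 2): F = (19.500, -20.000, -44.000).
Jacobian J = [[-4·x, -2, 8·z], [0, -6·y - 1, 2·z], [0, -8·y, -3]].
At the point, J = [[6.000, -2.000, 16.000], [0.000, 17.000, 4.000], [0.000, 24.000, -3.000]] (det J = -882.000).
Solving J·Δ = −F gives Δ = (2.147, 1.605, -1.823).
Then the next iterate is (x, y, z)₁ = (0.647, -1.395, 0.177).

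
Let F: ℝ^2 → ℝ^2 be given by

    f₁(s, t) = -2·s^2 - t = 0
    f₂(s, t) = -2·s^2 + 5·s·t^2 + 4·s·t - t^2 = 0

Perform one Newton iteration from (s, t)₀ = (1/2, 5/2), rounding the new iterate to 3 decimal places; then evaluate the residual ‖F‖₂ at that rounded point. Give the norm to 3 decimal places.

6.902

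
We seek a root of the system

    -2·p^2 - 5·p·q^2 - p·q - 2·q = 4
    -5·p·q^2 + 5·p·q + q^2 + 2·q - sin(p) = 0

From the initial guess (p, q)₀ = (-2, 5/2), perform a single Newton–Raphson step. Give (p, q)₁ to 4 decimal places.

(-2.3729, 1.2980)

At (-2, 5/2): F = (50.5000, 49.659297).
Jacobian J = [[-4·p - 5·q^2 - q, -10·p·q - p - 2], [-5·q^2 + 5·q - cos(p), -10·p·q + 5·p + 2·q + 2]].
At the point, J = [[-25.7500, 50.0000], [-18.333853, 47.0000]] (det J = -293.557342).
Solving J·Δ = −F gives Δ = (-0.3729, -1.2020).
Then the next iterate is (p, q)₁ = (-2.3729, 1.2980).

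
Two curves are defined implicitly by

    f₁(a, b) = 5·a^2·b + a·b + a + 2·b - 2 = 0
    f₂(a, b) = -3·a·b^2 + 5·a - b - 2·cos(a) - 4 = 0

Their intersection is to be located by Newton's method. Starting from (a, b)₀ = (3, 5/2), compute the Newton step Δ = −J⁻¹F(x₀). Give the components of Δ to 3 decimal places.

(-1.194, -0.645)

At (3, 5/2): F = (126.000, -45.77002).
Jacobian J = [[10·a·b + b + 1, 5·a^2 + a + 2], [-3·b^2 + 2·sin(a) + 5, -6·a·b - 1]].
At the point, J = [[78.500, 50.000], [-13.46776, -46.000]] (det J = -2937.61200).
Solving J·Δ = −F gives Δ = (-1.194, -0.645).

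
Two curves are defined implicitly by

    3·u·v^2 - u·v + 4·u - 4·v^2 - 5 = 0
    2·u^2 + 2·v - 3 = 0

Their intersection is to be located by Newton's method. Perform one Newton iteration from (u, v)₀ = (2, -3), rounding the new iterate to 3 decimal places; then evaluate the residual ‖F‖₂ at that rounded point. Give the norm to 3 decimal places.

8.439

At (2, -3): F = (27.000, -1.000).
Jacobian J = [[3·v^2 - v + 4, 6·u·v - u - 8·v], [4·u, 2]].
At the point, J = [[34.000, -14.000], [8.000, 2.000]] (det J = 180.000).
Solving J·Δ = −F gives Δ = (-0.222, 1.389).
Then the next iterate is (u, v)₁ = (1.778, -1.611).
Re-evaluating at (1.778, -1.611): F = (8.43852, 0.10057), so ‖F‖₂ = 8.439.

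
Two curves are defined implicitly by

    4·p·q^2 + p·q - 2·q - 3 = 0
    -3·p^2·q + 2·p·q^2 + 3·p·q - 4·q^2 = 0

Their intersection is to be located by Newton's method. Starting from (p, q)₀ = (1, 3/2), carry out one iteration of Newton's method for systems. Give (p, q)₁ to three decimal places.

(1.357, 0.750)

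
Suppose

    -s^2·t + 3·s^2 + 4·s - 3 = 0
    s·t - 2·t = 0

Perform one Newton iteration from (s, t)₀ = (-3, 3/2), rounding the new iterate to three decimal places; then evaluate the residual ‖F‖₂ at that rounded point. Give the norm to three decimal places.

3.856

At (-3, 3/2): F = (-1.500, -7.500).
Jacobian J = [[-2·s·t + 6·s + 4, -s^2], [t, s - 2]].
At the point, J = [[-5.000, -9.000], [1.500, -5.000]] (det J = 38.500).
Solving J·Δ = −F gives Δ = (1.558, -1.032).
Then the next iterate is (s, t)₁ = (-1.442, 0.468).
Re-evaluating at (-1.442, 0.468): F = (-3.50305, -1.61086), so ‖F‖₂ = 3.856.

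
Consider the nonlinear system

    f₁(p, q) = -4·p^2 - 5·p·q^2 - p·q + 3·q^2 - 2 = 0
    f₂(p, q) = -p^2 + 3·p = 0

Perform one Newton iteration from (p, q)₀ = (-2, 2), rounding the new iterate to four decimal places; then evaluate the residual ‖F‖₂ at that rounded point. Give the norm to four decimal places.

10.1324

At (-2, 2): F = (38.0000, -10.0000).
Jacobian J = [[-8·p - 5·q^2 - q, -10·p·q - p + 6·q], [-2·p + 3, 0]].
At the point, J = [[-6.0000, 54.0000], [7.0000, 0.0000]] (det J = -378.0000).
Solving J·Δ = −F gives Δ = (1.4286, -0.5450).
Then the next iterate is (p, q)₁ = (-0.5714, 1.4550).
Re-evaluating at (-0.5714, 1.4550): F = (9.924811, -2.040698), so ‖F‖₂ = 10.1324.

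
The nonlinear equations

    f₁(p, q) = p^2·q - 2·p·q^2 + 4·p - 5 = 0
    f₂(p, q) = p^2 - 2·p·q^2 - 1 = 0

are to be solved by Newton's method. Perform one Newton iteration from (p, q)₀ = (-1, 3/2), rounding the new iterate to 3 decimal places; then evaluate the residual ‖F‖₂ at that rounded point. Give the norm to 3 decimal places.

At (-1, 3/2): F = (-3.000, 4.500).
Jacobian J = [[2·p·q - 2·q^2 + 4, p^2 - 4·p·q], [2·p - 2·q^2, -4·p·q]].
At the point, J = [[-3.500, 7.000], [-6.500, 6.000]] (det J = 24.500).
Solving J·Δ = −F gives Δ = (2.020, 1.439).
Then the next iterate is (p, q)₁ = (1.020, 2.939).
Re-evaluating at (1.020, 2.939): F = (-15.48322, -17.58055), so ‖F‖₂ = 23.427.

23.427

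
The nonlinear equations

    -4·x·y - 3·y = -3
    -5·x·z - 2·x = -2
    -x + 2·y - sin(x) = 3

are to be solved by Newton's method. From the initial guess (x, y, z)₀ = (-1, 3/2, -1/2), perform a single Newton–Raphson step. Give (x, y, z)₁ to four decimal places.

(-0.3156, 1.1063, -0.8684)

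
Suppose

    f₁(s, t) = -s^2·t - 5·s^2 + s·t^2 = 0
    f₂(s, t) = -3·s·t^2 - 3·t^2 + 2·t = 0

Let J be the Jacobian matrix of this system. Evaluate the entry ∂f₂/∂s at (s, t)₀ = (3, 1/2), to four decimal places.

-0.7500

∂f₂/∂s = -3·t^2.
At (3, 1/2) this is -0.7500.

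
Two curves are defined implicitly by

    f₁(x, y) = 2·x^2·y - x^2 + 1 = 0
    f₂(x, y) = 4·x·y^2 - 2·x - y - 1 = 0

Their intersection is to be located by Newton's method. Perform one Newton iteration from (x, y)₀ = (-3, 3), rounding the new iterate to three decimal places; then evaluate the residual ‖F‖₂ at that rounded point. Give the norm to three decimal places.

At (-3, 3): F = (46.000, -106.000).
Jacobian J = [[4·x·y - 2·x, 2·x^2], [4·y^2 - 2, 8·x·y - 1]].
At the point, J = [[-30.000, 18.000], [34.000, -73.000]] (det J = 1578.000).
Solving J·Δ = −F gives Δ = (0.919, -1.024).
Then the next iterate is (x, y)₁ = (-2.081, 1.976).
Re-evaluating at (-2.081, 1.976): F = (13.78382, -31.31569), so ‖F‖₂ = 34.215.

34.215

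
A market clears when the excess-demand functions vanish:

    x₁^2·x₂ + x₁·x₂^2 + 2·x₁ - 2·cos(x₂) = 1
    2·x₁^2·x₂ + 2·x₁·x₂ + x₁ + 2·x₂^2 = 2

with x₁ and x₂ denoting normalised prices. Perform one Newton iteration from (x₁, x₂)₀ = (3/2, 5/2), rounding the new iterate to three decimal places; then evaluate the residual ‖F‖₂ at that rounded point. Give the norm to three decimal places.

5.078

At (3/2, 5/2): F = (18.60229, 30.750).
Jacobian J = [[2·x₁·x₂ + x₂^2 + 2, x₁^2 + 2·x₁·x₂ + 2·sin(x₂)], [4·x₁·x₂ + 2·x₂ + 1, 2·x₁^2 + 2·x₁ + 4·x₂]].
At the point, J = [[15.750, 10.94694], [21.000, 17.500]] (det J = 45.73917).
Solving J·Δ = −F gives Δ = (0.242, -2.048).
Then the next iterate is (x₁, x₂)₁ = (1.742, 0.452).
Re-evaluating at (1.742, 0.452): F = (2.41237, 4.46862), so ‖F‖₂ = 5.078.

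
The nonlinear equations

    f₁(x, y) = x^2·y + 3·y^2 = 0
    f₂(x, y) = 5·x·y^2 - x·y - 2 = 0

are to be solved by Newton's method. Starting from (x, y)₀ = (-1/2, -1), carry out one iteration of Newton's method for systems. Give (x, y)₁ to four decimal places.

(-0.1594, -0.4625)

At (-1/2, -1): F = (2.7500, -5.0000).
Jacobian J = [[2·x·y, x^2 + 6·y], [5·y^2 - y, 10·x·y - x]].
At the point, J = [[1.0000, -5.7500], [6.0000, 5.5000]] (det J = 40.0000).
Solving J·Δ = −F gives Δ = (0.3406, 0.5375).
Then the next iterate is (x, y)₁ = (-0.1594, -0.4625).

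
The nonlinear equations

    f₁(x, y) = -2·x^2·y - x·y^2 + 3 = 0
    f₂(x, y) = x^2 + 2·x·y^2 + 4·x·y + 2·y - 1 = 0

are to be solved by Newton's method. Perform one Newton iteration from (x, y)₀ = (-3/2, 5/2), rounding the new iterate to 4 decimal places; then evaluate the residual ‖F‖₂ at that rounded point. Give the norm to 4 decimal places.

At (-3/2, 5/2): F = (1.1250, -27.5000).
Jacobian J = [[-4·x·y - y^2, -2·x^2 - 2·x·y], [2·x + 2·y^2 + 4·y, 4·x·y + 4·x + 2]].
At the point, J = [[8.7500, 3.0000], [19.5000, -19.0000]] (det J = -224.7500).
Solving J·Δ = −F gives Δ = (0.2720, -1.1682).
Then the next iterate is (x, y)₁ = (-1.2280, 1.3318).
Re-evaluating at (-1.2280, 1.3318): F = (1.161427, -7.726403), so ‖F‖₂ = 7.8132.

7.8132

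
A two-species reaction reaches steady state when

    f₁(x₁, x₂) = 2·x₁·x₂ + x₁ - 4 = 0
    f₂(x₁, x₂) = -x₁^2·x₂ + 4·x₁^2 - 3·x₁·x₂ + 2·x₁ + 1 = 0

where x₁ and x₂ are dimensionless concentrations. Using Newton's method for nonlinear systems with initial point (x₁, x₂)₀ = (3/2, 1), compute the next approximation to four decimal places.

(1.0000, 1.3333)

At (3/2, 1): F = (0.5000, 6.2500).
Jacobian J = [[2·x₂ + 1, 2·x₁], [-2·x₁·x₂ + 8·x₁ - 3·x₂ + 2, -x₁^2 - 3·x₁]].
At the point, J = [[3.0000, 3.0000], [8.0000, -6.7500]] (det J = -44.2500).
Solving J·Δ = −F gives Δ = (-0.5000, 0.3333).
Then the next iterate is (x₁, x₂)₁ = (1.0000, 1.3333).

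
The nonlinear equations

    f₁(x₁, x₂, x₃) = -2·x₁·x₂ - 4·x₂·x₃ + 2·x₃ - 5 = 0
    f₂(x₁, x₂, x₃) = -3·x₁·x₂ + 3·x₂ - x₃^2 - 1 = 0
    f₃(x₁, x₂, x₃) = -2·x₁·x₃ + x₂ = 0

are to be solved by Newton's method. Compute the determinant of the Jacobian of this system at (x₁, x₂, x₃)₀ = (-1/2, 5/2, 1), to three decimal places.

-79.000

J = [[-2·x₂, -2·x₁ - 4·x₃, -4·x₂ + 2], [-3·x₂, -3·x₁ + 3, -2·x₃], [-2·x₃, 1, -2·x₁]].
At the point, J = [[-5.000, -3.000, -8.000], [-7.500, 4.500, -2.000], [-2.000, 1.000, 1.000]].
det J = -79.000.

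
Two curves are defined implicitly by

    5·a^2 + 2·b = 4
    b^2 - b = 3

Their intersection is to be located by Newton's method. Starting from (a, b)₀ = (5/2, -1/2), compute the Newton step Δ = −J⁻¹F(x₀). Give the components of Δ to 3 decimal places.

(-0.960, -1.125)

At (5/2, -1/2): F = (26.250, -2.250).
Jacobian J = [[10·a, 2], [0, 2·b - 1]].
At the point, J = [[25.000, 2.000], [0.000, -2.000]] (det J = -50.000).
Solving J·Δ = −F gives Δ = (-0.960, -1.125).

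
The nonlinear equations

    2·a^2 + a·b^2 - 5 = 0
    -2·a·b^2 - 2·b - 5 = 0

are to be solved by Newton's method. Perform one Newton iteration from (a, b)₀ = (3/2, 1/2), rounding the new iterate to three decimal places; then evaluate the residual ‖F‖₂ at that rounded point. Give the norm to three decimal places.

6.968

At (3/2, 1/2): F = (-0.125, -6.750).
Jacobian J = [[4·a + b^2, 2·a·b], [-2·b^2, -4·a·b - 2]].
At the point, J = [[6.250, 1.500], [-0.500, -5.000]] (det J = -30.500).
Solving J·Δ = −F gives Δ = (0.352, -1.385).
Then the next iterate is (a, b)₁ = (1.852, -0.885).
Re-evaluating at (1.852, -0.885): F = (3.31034, -6.13107), so ‖F‖₂ = 6.968.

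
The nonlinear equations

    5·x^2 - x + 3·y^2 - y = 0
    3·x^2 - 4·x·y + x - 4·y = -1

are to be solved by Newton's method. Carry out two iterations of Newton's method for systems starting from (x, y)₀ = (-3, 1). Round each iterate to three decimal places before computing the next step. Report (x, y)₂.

(-0.923, 0.001)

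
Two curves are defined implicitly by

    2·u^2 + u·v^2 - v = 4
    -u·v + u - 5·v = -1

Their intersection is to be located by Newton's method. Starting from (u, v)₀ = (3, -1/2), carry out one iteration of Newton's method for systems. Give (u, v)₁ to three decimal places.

At (3, -1/2): F = (15.250, 8.000).
Jacobian J = [[4·u + v^2, 2·u·v - 1], [-v + 1, -u - 5]].
At the point, J = [[12.250, -4.000], [1.500, -8.000]] (det J = -92.000).
Solving J·Δ = −F gives Δ = (-0.978, 0.817).
Then the next iterate is (u, v)₁ = (2.022, 0.317).

(2.022, 0.317)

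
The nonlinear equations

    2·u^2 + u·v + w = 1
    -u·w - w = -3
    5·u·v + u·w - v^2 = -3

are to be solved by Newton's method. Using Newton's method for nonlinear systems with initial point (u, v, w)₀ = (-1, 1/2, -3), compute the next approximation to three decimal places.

(-2.000, 1.179, -3.321)

At (-1, 1/2, -3): F = (-2.500, 3.000, 3.250).
Jacobian J = [[4·u + v, u, 1], [-w, 0, -u - 1], [5·v + w, 5·u - 2·v, u]].
At the point, J = [[-3.500, -1.000, 1.000], [3.000, 0.000, 0.000], [-0.500, -6.000, -1.000]] (det J = -21.000).
Solving J·Δ = −F gives Δ = (-1.000, 0.679, -0.321).
Then the next iterate is (u, v, w)₁ = (-2.000, 1.179, -3.321).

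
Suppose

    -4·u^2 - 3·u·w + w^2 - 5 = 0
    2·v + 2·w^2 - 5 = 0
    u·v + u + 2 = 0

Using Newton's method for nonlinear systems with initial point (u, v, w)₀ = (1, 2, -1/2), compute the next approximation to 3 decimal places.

(-1.500, 4.500, 1.750)

At (1, 2, -1/2): F = (-7.250, -0.500, 5.000).
Jacobian J = [[-8·u - 3·w, 0, -3·u + 2·w], [0, 2, 4·w], [v + 1, u, 0]].
At the point, J = [[-6.500, 0.000, -4.000], [0.000, 2.000, -2.000], [3.000, 1.000, 0.000]] (det J = 11.000).
Solving J·Δ = −F gives Δ = (-2.500, 2.500, 2.250).
Then the next iterate is (u, v, w)₁ = (-1.500, 4.500, 1.750).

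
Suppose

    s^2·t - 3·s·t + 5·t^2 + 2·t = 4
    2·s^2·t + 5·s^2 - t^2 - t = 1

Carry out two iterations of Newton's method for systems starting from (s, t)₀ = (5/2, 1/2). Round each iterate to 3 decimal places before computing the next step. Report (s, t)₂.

(0.744, 0.902)

At (5/2, 1/2): F = (-2.375, 35.750).
Jacobian J = [[2·s·t - 3·t, s^2 - 3·s + 10·t + 2], [4·s·t + 10·s, 2·s^2 - 2·t - 1]].
At the point, J = [[1.000, 5.750], [30.000, 10.500]] (det J = -162.000).
Solving J·Δ = −F gives Δ = (-1.423, 0.660).
Then the next iterate is (s, t)₁ = (1.077, 1.160).
Round to (1.077, 1.160) and repeat: F = (2.64556, 4.98508), J = [[-0.98136, 11.52893], [15.76728, -1.00014]].
Δ = (-0.333, -0.258), so (s, t)₂ = (0.744, 0.902).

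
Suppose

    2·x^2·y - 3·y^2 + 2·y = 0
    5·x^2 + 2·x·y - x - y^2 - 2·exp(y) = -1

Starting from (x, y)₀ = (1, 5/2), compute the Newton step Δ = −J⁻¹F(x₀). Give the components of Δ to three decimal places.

(0.106, -0.699)

At (1, 5/2): F = (-8.750, -20.61499).
Jacobian J = [[4·x·y, 2·x^2 - 6·y + 2], [10·x + 2·y - 1, 2·x - 2·y - 2·exp(y)]].
At the point, J = [[10.000, -11.000], [14.000, -27.36499]] (det J = -119.64988).
Solving J·Δ = −F gives Δ = (0.106, -0.699).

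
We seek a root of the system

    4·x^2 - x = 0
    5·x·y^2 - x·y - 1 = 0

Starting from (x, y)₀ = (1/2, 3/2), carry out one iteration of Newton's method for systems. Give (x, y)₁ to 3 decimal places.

At (1/2, 3/2): F = (0.500, 3.875).
Jacobian J = [[8·x - 1, 0], [5·y^2 - y, 10·x·y - x]].
At the point, J = [[3.000, 0.000], [9.750, 7.000]] (det J = 21.000).
Solving J·Δ = −F gives Δ = (-0.167, -0.321).
Then the next iterate is (x, y)₁ = (0.333, 1.179).

(0.333, 1.179)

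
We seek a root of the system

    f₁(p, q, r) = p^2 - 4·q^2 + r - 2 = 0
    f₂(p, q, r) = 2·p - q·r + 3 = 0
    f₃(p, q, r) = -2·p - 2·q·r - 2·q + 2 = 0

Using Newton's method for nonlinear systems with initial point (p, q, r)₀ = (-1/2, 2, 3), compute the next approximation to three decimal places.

(-1.014, 1.043, 1.921)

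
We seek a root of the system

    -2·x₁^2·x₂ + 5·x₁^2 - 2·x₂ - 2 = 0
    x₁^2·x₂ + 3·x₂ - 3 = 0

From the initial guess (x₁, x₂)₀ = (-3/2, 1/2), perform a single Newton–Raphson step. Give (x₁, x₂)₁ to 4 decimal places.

(-1.1005, 0.6856)

At (-3/2, 1/2): F = (6.0000, -0.3750).
Jacobian J = [[-4·x₁·x₂ + 10·x₁, -2·x₁^2 - 2], [2·x₁·x₂, x₁^2 + 3]].
At the point, J = [[-12.0000, -6.5000], [-1.5000, 5.2500]] (det J = -72.7500).
Solving J·Δ = −F gives Δ = (0.3995, 0.1856).
Then the next iterate is (x₁, x₂)₁ = (-1.1005, 0.6856).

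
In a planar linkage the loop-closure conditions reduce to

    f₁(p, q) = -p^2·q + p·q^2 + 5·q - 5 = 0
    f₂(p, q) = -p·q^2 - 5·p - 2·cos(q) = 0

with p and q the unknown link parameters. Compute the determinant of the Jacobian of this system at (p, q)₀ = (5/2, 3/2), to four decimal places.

J = [[-2·p·q + q^2, -p^2 + 2·p·q + 5], [-q^2 - 5, -2·p·q + 2·sin(q)]].
At the point, J = [[-5.2500, 6.2500], [-7.2500, -5.505010]].
det J = 74.2138.

74.2138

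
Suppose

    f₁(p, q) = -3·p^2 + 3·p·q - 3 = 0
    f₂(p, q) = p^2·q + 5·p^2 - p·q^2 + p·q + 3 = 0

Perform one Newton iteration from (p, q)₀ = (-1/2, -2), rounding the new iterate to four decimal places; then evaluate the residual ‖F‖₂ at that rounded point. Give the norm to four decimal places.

59.3183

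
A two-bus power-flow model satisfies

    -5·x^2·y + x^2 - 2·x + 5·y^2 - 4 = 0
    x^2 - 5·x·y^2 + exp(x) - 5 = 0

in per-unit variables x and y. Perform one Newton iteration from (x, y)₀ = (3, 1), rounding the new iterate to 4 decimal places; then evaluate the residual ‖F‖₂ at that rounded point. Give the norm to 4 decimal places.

At (3, 1): F = (-41.0000, 9.085537).
Jacobian J = [[-10·x·y + 2·x - 2, -5·x^2 + 10·y], [2·x - 5·y^2 + exp(x), -10·x·y]].
At the point, J = [[-26.0000, -35.0000], [21.085537, -30.0000]] (det J = 1517.993792).
Solving J·Δ = −F gives Δ = (-1.0198, -0.4139).
Then the next iterate is (x, y)₁ = (1.9802, 0.5861).
Re-evaluating at (1.9802, 0.5861): F = (-13.812695, 2.764259), so ‖F‖₂ = 14.0866.

14.0866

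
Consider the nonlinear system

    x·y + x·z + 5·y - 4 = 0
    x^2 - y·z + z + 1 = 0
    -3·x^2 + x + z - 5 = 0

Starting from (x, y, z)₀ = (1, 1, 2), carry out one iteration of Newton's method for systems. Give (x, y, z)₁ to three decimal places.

(-0.071, 0.929, 1.643)

At (1, 1, 2): F = (4.000, 2.000, -5.000).
Jacobian J = [[y + z, x + 5, x], [2·x, -z, -y + 1], [-6·x + 1, 0, 1]].
At the point, J = [[3.000, 6.000, 1.000], [2.000, -2.000, 0.000], [-5.000, 0.000, 1.000]] (det J = -28.000).
Solving J·Δ = −F gives Δ = (-1.071, -0.071, -0.357).
Then the next iterate is (x, y, z)₁ = (-0.071, 0.929, 1.643).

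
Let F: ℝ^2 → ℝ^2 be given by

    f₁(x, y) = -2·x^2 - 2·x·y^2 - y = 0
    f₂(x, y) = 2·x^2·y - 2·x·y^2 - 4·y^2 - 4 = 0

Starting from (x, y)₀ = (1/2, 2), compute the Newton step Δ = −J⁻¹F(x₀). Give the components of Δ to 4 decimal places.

At (1/2, 2): F = (-6.5000, -23.0000).
Jacobian J = [[-4·x - 2·y^2, -4·x·y - 1], [4·x·y - 2·y^2, 2·x^2 - 4·x·y - 8·y]].
At the point, J = [[-10.0000, -5.0000], [-4.0000, -19.5000]] (det J = 175.0000).
Solving J·Δ = −F gives Δ = (-0.0671, -1.1657).

(-0.0671, -1.1657)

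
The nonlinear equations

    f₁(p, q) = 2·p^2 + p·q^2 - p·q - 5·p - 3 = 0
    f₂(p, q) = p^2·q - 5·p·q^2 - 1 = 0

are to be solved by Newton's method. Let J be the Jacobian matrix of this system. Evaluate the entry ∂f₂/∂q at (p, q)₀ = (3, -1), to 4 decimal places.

∂f₂/∂q = p^2 - 10·p·q.
At (3, -1) this is 39.0000.

39.0000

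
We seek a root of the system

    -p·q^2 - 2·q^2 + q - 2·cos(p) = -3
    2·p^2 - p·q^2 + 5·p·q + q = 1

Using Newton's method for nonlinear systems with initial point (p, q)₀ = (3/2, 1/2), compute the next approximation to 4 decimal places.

(0.4092, 0.7320)

At (3/2, 1/2): F = (2.483526, 7.3750).
Jacobian J = [[-q^2 + 2·sin(p), -2·p·q - 4·q + 1], [4·p - q^2 + 5·q, -2·p·q + 5·p + 1]].
At the point, J = [[1.744990, -2.5000], [8.2500, 7.0000]] (det J = 32.839930).
Solving J·Δ = −F gives Δ = (-1.0908, 0.2320).
Then the next iterate is (p, q)₁ = (0.4092, 0.7320).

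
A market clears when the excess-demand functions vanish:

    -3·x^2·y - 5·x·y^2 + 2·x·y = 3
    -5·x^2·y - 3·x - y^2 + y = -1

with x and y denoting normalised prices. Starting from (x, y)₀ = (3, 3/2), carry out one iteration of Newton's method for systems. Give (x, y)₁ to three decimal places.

At (3, 3/2): F = (-68.250, -76.250).
Jacobian J = [[-6·x·y - 5·y^2 + 2·y, -3·x^2 - 10·x·y + 2·x], [-10·x·y - 3, -5·x^2 - 2·y + 1]].
At the point, J = [[-35.250, -66.000], [-48.000, -47.000]] (det J = -1511.250).
Solving J·Δ = −F gives Δ = (-1.207, -0.389).
Then the next iterate is (x, y)₁ = (1.793, 1.111).

(1.793, 1.111)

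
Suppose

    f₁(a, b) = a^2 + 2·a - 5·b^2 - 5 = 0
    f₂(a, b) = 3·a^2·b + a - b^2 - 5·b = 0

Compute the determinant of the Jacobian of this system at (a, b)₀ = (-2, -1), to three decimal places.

-148.000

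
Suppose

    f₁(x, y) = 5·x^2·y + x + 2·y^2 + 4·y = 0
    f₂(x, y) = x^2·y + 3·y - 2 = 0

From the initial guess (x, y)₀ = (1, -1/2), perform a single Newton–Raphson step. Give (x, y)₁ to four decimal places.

(2.7778, 0.9444)

At (1, -1/2): F = (-3.0000, -4.0000).
Jacobian J = [[10·x·y + 1, 5·x^2 + 4·y + 4], [2·x·y, x^2 + 3]].
At the point, J = [[-4.0000, 7.0000], [-1.0000, 4.0000]] (det J = -9.0000).
Solving J·Δ = −F gives Δ = (1.7778, 1.4444).
Then the next iterate is (x, y)₁ = (2.7778, 0.9444).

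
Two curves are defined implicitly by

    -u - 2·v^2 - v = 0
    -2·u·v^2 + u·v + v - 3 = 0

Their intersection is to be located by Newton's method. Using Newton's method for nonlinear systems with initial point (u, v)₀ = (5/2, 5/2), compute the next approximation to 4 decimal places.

At (5/2, 5/2): F = (-17.5000, -25.5000).
Jacobian J = [[-1, -4·v - 1], [-2·v^2 + v, -4·u·v + u + 1]].
At the point, J = [[-1.0000, -11.0000], [-10.0000, -21.5000]] (det J = -88.5000).
Solving J·Δ = −F gives Δ = (1.0819, -1.6893).
Then the next iterate is (u, v)₁ = (3.5819, 0.8107).

(3.5819, 0.8107)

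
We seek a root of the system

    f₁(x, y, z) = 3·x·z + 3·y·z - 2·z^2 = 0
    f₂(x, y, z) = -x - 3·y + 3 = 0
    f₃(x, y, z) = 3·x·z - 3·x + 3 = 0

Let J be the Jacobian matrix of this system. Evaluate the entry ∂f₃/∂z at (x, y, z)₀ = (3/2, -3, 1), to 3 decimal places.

4.500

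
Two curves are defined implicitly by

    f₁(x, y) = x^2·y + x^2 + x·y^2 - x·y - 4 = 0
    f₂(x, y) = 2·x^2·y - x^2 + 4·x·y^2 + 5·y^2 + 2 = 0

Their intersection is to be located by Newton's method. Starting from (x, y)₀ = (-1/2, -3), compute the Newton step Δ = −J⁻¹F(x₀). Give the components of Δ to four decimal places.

(0.2008, 2.0505)

At (-1/2, -3): F = (-10.5000, 27.2500).
Jacobian J = [[2·x·y + 2·x + y^2 - y, x^2 + 2·x·y - x], [4·x·y - 2·x + 4·y^2, 2·x^2 + 8·x·y + 10·y]].
At the point, J = [[14.0000, 3.7500], [43.0000, -17.5000]] (det J = -406.2500).
Solving J·Δ = −F gives Δ = (0.2008, 2.0505).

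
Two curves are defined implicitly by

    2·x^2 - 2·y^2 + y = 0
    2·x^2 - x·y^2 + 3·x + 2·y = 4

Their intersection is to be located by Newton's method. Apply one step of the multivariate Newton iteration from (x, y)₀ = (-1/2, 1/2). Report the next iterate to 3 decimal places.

(-1.118, 2.235)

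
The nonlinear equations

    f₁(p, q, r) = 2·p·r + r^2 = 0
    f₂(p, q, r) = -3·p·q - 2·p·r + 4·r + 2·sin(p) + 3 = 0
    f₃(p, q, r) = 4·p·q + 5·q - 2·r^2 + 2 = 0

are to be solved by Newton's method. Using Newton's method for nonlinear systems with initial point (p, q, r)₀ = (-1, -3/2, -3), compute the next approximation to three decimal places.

(-0.521, 0.681, -1.484)

At (-1, -3/2, -3): F = (15.000, -21.18294, -17.500).
Jacobian J = [[2·r, 0, 2·p + 2·r], [-3·q - 2·r + 2·cos(p), -3·p, -2·p + 4], [4·q, 4·p + 5, -4·r]].
At the point, J = [[-6.000, 0.000, -8.000], [11.58060, 3.000, 6.000], [-6.000, 1.000, 12.000]] (det J = -416.64484).
Solving J·Δ = −F gives Δ = (0.479, 2.181, 1.516).
Then the next iterate is (p, q, r)₁ = (-0.521, 0.681, -1.484).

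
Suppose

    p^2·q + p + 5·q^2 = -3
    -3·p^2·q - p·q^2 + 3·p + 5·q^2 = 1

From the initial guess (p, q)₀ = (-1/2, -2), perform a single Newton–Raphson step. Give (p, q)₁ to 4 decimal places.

(-0.9153, -0.9492)

At (-1/2, -2): F = (22.0000, 21.0000).
Jacobian J = [[2·p·q + 1, p^2 + 10·q], [-6·p·q - q^2 + 3, -3·p^2 - 2·p·q + 10·q]].
At the point, J = [[3.0000, -19.7500], [-7.0000, -22.7500]] (det J = -206.5000).
Solving J·Δ = −F gives Δ = (-0.4153, 1.0508).
Then the next iterate is (p, q)₁ = (-0.9153, -0.9492).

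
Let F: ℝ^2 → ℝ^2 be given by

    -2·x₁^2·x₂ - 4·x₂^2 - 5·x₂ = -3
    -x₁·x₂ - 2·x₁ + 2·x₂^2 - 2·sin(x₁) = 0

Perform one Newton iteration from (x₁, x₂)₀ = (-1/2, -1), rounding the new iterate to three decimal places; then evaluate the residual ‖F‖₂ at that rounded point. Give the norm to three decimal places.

At (-1/2, -1): F = (4.500, 3.45885).
Jacobian J = [[-4·x₁·x₂, -2·x₁^2 - 8·x₂ - 5], [-x₂ - 2·cos(x₁) - 2, -x₁ + 4·x₂]].
At the point, J = [[-2.000, 2.500], [-2.75517, -3.500]] (det J = 13.88791).
Solving J·Δ = −F gives Δ = (1.757, -0.395).
Then the next iterate is (x₁, x₂)₁ = (1.257, -1.395).
Re-evaluating at (1.257, -1.395): F = (6.59924, 1.22923), so ‖F‖₂ = 6.713.

6.713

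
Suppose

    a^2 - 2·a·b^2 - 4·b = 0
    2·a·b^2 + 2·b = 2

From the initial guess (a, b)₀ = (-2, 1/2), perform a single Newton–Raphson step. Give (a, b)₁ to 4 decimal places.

(-1.3333, -0.3333)

At (-2, 1/2): F = (3.0000, -2.0000).
Jacobian J = [[2·a - 2·b^2, -4·a·b - 4], [2·b^2, 4·a·b + 2]].
At the point, J = [[-4.5000, 0.0000], [0.5000, -2.0000]] (det J = 9.0000).
Solving J·Δ = −F gives Δ = (0.6667, -0.8333).
Then the next iterate is (a, b)₁ = (-1.3333, -0.3333).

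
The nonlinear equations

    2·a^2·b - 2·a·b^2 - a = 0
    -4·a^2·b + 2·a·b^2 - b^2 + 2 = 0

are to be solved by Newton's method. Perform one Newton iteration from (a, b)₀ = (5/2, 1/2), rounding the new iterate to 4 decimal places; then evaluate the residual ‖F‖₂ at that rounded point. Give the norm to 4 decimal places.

At (5/2, 1/2): F = (2.5000, -9.5000).
Jacobian J = [[4·a·b - 2·b^2 - 1, 2·a^2 - 4·a·b], [-8·a·b + 2·b^2, -4·a^2 + 4·a·b - 2·b]].
At the point, J = [[3.5000, 7.5000], [-9.5000, -21.0000]] (det J = -2.2500).
Solving J·Δ = −F gives Δ = (8.3333, -4.2222).
Then the next iterate is (a, b)₁ = (10.8333, -3.7222).
Re-evaluating at (10.8333, -3.7222): F = (-1184.696800, 2035.686406), so ‖F‖₂ = 2355.3186.

2355.3186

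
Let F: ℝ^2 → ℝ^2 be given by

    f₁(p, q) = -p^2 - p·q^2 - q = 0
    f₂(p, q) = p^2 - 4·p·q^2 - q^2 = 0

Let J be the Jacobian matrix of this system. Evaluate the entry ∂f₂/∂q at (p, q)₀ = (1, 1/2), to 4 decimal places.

-5.0000

∂f₂/∂q = -8·p·q - 2·q.
At (1, 1/2) this is -5.0000.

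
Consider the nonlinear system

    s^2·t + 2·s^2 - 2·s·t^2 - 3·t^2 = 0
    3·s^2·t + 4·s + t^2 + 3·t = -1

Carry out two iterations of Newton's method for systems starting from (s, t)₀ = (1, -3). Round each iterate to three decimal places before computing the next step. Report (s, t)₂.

(0.701, -0.892)

At (1, -3): F = (-46.000, -4.000).
Jacobian J = [[2·s·t + 4·s - 2·t^2, s^2 - 4·s·t - 6·t], [6·s·t + 4, 3·s^2 + 2·t + 3]].
At the point, J = [[-20.000, 31.000], [-14.000, 0.000]] (det J = 434.000).
Solving J·Δ = −F gives Δ = (-0.286, 1.300).
Then the next iterate is (s, t)₁ = (0.714, -1.700).
Round to (0.714, -1.700) and repeat: F = (-12.64398, -0.95396), J = [[-5.35160, 15.56500], [-3.28280, 1.12939]].
Δ = (-0.013, 0.808), so (s, t)₂ = (0.701, -0.892).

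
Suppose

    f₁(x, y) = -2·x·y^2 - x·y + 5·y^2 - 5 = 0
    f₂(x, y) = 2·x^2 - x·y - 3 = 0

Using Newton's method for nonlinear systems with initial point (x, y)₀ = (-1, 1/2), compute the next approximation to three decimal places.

At (-1, 1/2): F = (-2.750, -0.500).
Jacobian J = [[-2·y^2 - y, -4·x·y - x + 10·y], [4·x - y, -x]].
At the point, J = [[-1.000, 8.000], [-4.500, 1.000]] (det J = 35.000).
Solving J·Δ = −F gives Δ = (-0.036, 0.339).
Then the next iterate is (x, y)₁ = (-1.036, 0.839).

(-1.036, 0.839)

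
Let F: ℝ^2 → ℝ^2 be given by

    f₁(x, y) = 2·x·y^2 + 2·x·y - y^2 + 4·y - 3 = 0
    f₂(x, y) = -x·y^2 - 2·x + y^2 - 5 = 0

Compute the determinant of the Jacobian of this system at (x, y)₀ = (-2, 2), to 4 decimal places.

J = [[2·y^2 + 2·y, 4·x·y + 2·x - 2·y + 4], [-y^2 - 2, -2·x·y + 2·y]].
At the point, J = [[12.0000, -20.0000], [-6.0000, 12.0000]].
det J = 24.0000.

24.0000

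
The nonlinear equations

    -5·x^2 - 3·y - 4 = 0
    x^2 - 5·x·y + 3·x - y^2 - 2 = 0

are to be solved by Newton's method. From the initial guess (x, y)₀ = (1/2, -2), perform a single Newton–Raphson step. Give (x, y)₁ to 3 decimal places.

(0.402, -1.587)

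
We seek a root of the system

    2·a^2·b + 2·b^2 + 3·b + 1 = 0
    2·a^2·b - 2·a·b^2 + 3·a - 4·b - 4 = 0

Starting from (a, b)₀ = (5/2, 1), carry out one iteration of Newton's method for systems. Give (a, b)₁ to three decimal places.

(1.784, 0.418)

At (5/2, 1): F = (18.500, 7.000).
Jacobian J = [[4·a·b, 2·a^2 + 4·b + 3], [4·a·b - 2·b^2 + 3, 2·a^2 - 4·a·b - 4]].
At the point, J = [[10.000, 19.500], [11.000, -1.500]] (det J = -229.500).
Solving J·Δ = −F gives Δ = (-0.716, -0.582).
Then the next iterate is (a, b)₁ = (1.784, 0.418).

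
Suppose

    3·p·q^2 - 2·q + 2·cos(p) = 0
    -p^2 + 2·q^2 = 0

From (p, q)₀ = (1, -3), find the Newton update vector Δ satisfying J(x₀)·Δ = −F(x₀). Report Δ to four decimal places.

(-0.2006, 1.4501)

At (1, -3): F = (34.080605, 17.0000).
Jacobian J = [[3·q^2 - 2·sin(p), 6·p·q - 2], [-2·p, 4·q]].
At the point, J = [[25.317058, -20.0000], [-2.0000, -12.0000]] (det J = -343.804696).
Solving J·Δ = −F gives Δ = (-0.2006, 1.4501).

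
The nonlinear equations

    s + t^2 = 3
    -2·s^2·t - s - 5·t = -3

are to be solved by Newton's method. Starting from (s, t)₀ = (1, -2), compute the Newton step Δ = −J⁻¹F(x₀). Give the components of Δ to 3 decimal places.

At (1, -2): F = (2.000, 16.000).
Jacobian J = [[1, 2·t], [-4·s·t - 1, -2·s^2 - 5]].
At the point, J = [[1.000, -4.000], [7.000, -7.000]] (det J = 21.000).
Solving J·Δ = −F gives Δ = (-2.381, -0.095).

(-2.381, -0.095)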